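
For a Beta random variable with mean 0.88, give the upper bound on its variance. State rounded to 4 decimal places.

Var = μ(1−μ)/(α+β+1), which approaches μ(1−μ) as α+β → 0.
So the supremum is μ(1−μ) = 0.88×0.12 = 0.1056.

0.1056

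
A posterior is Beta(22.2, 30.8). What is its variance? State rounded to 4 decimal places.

α+β = 53.0 and αβ = 683.76, so Var = αβ/[(α+β)²(α+β+1)] = 683.76/151686.000 = 0.0045.

0.0045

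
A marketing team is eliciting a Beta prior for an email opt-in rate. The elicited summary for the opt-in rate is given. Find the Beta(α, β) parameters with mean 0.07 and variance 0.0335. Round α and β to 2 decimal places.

α = 0.07, β = 0.88

Write ν = α+β; then α = μν and Var = μ(1−μ)/(ν+1).
ν = μ(1−μ)/Var − 1 = 0.0651/0.0335 − 1 = 0.9433.
α = 0.07·0.9433 = 0.07, β = 0.93·0.9433 = 0.88.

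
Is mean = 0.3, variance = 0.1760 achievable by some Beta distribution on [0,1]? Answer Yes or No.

A Beta with mean μ has variance μ(1−μ)/(α+β+1) < μ(1−μ).
Here μ(1−μ) = 0.3×0.7 = 0.21, and 0.1760 < 0.21.

Yes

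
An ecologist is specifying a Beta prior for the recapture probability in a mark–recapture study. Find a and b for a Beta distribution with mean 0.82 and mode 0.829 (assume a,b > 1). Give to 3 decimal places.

Let s = a+b. Mean gives a = μs = 0.82s; mode gives (a−1)/(s−2) = 0.829.
Substituting: 0.82s − 1 = 0.829(s−2) = 0.829s − 1.658, so -0.009s = -0.658 and s = 73.1111.
Then a = 0.82×73.1111 = 59.951 and b = s−a = 13.160.

a = 59.951, b = 13.160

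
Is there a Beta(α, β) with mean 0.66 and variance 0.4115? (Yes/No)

For any Beta, Var(X) < E[X]·(1−E[X]).
Here μ(1−μ) = 0.66×0.34 = 0.2244, and 0.4115 ≥ 0.2244.

No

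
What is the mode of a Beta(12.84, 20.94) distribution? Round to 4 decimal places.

0.3726

The density x^(α−1)(1−x)^(β−1) is maximised at (α−1)/(α+β−2) = 11.84/31.78 = 0.3726.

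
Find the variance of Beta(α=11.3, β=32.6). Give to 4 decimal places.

0.0043

μ = 11.3/43.9 = 0.257403; Var = μ(1−μ)/(α+β+1) = 0.1911468/44.9 = 0.0043.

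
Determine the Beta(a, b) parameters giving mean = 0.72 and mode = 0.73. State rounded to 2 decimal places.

a = 33.12, b = 12.88

Let s = a+b. Mean gives a = μs = 0.72s; mode gives (a−1)/(s−2) = 0.73.
Substituting: 0.72s − 1 = 0.73(s−2) = 0.73s − 1.46, so -0.01s = -0.46 and s = 46.0000.
Then a = 0.72×46.0000 = 33.12 and b = s−a = 12.88.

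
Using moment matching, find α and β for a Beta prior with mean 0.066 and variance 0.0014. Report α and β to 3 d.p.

α = 2.840, β = 40.191

By moment matching, α+β = μ(1−μ)/σ² − 1 = (0.066·0.934)/0.0014 − 1 = 44.0314 − 1 = 43.0314.
Since α/(α+β) = μ, α = 0.066·43.0314 = 2.840 and β = 0.934·43.0314 = 40.191.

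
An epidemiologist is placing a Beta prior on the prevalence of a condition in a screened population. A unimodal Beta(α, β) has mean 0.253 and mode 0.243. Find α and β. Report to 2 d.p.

α = 13.00, β = 38.40

With s = α+β: μ = α/s and mode = (α−1)/(s−2). Eliminating α = μs,
μs − 1 = m(s−2) ⇒ s(μ−m) = 1−2m ⇒ s = 0.514/0.010 = 51.4000.
So α = μs = 13.00, β = (1−μ)s = 38.40.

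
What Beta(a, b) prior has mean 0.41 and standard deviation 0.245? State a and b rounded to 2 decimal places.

a = 1.24, b = 1.79

Variance = 0.245² = 0.060025. The moment-matching identity a+b = μ(1−μ)/Var − 1 gives
a+b = 0.2419/0.060025 − 1 = 3.0300, so a = μ·3.0300 = 1.24 and b = (1−μ)·3.0300 = 1.79.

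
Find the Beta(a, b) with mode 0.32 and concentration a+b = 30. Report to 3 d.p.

a = 9.960, b = 20.040

Mode = (a−1)/(κ−2) with κ = a+b, so a−1 = 0.32·28 = 8.960.
a = 9.960; b = κ − a = 20.040.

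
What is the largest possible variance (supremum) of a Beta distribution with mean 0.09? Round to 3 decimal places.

For fixed mean μ the Beta variance is μ(1−μ)/(α+β+1), increasing as α+β decreases.
Its least upper bound (not attained) is μ(1−μ) = 0.09·0.91 = 0.082.

0.082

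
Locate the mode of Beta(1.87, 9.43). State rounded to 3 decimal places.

0.094

The density x^(α−1)(1−x)^(β−1) is maximised at (α−1)/(α+β−2) = 0.87/9.30 = 0.094.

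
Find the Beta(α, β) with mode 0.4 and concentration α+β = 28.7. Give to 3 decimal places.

Since the density peak of Beta(α,β) is at (α−1)/(α+β−2),
α = 1 + 0.4(28.7−2) = 11.680 and β = 28.7 − 11.680 = 17.020.

α = 11.680, β = 17.020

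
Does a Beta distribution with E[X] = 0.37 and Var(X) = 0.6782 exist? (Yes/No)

No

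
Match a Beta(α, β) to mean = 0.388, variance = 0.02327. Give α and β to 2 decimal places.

Let s = α+β. The Beta variance is μ(1−μ)/(s+1).
So s+1 = μ(1−μ)/σ² = (0.388×0.612)/0.02327 = 0.237456/0.02327 = 10.2044, giving s = 9.2044.
Then α = μs = 0.388×9.2044 = 3.57 and β = (1−μ)s = 0.612×9.2044 = 5.63.

α = 3.57, β = 5.63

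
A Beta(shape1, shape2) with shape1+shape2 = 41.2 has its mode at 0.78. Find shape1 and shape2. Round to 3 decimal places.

shape1 = 31.576, shape2 = 9.624

For shape1,shape2>1 the mode is (shape1−1)/(shape1+shape2−2), so shape1 = mode·(κ−2)+1 = 0.78×39.2+1 = 31.576.
And shape2 = (1−mode)·(κ−2)+1 = 0.22×39.2+1 = 9.624.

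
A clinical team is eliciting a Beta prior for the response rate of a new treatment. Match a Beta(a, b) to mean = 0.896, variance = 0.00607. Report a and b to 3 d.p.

a = 12.859, b = 1.493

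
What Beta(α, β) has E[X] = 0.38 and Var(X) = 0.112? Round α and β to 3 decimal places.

α = 0.419, β = 0.684

By moment matching, α+β = μ(1−μ)/σ² − 1 = (0.38·0.62)/0.112 − 1 = 2.1036 − 1 = 1.1036.
Since α/(α+β) = μ, α = 0.38·1.1036 = 0.419 and β = 0.62·1.1036 = 0.684.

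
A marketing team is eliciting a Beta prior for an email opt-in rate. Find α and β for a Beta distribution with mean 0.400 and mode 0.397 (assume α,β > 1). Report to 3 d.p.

With s = α+β: μ = α/s and mode = (α−1)/(s−2). Eliminating α = μs,
μs − 1 = m(s−2) ⇒ s(μ−m) = 1−2m ⇒ s = 0.206/0.003 = 68.6667.
So α = μs = 27.467, β = (1−μ)s = 41.200.

α = 27.467, β = 41.200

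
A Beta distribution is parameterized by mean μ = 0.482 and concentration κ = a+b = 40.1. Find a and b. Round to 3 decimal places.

a = 19.328, b = 20.772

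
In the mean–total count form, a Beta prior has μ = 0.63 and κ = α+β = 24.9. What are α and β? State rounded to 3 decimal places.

α = 15.687, β = 9.213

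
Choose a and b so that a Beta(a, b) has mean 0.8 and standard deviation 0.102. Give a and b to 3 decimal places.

a = 11.503, b = 2.876

First σ² = 0.010404. Setting a = μn, b = (1−μ)n with n = a+b,
μ(1−μ)/(n+1) = 0.010404 ⇒ n+1 = 0.16/0.010404 = 15.3787 ⇒ n = 14.3787.
Hence a = 0.8×14.3787 = 11.503, b = 0.2×14.3787 = 2.876.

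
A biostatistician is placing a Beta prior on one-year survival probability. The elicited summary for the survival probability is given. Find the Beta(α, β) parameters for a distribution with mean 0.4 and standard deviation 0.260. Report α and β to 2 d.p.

α = 1.02, β = 1.53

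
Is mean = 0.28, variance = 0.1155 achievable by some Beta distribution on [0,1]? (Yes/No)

A Beta with mean μ has variance μ(1−μ)/(α+β+1) < μ(1−μ).
Here μ(1−μ) = 0.28×0.72 = 0.2016, and 0.1155 < 0.2016.

Yes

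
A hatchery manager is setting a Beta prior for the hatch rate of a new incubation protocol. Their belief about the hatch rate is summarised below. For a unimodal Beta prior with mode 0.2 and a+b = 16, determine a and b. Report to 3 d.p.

a = 3.800, b = 12.200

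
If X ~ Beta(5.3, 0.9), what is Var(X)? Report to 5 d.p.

0.01723

μ = 5.3/6.2 = 0.854839; Var = μ(1−μ)/(α+β+1) = 0.1240895/7.2 = 0.01723.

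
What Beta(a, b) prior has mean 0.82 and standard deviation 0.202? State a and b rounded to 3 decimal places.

First σ² = 0.040804. Setting a = μn, b = (1−μ)n with n = a+b,
μ(1−μ)/(n+1) = 0.040804 ⇒ n+1 = 0.1476/0.040804 = 3.6173 ⇒ n = 2.6173.
Hence a = 0.82×2.6173 = 2.146, b = 0.18×2.6173 = 0.471.

a = 2.146, b = 0.471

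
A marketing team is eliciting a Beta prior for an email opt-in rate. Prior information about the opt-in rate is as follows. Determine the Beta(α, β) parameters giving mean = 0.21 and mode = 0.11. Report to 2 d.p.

α = 1.64, β = 6.16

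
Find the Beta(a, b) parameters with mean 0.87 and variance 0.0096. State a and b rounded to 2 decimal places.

a = 9.38, b = 1.40

By moment matching, a+b = μ(1−μ)/σ² − 1 = (0.87·0.13)/0.0096 − 1 = 11.7813 − 1 = 10.7813.
Since a/(a+b) = μ, a = 0.87·10.7813 = 9.38 and b = 0.13·10.7813 = 1.40.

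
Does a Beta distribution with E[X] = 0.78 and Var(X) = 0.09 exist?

Yes

A Beta with mean μ has variance μ(1−μ)/(α+β+1) < μ(1−μ).
Here μ(1−μ) = 0.78×0.22 = 0.1716, and 0.09 < 0.1716.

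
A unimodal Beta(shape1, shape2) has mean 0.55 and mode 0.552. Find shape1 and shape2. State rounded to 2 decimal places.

shape1 = 28.60, shape2 = 23.40

Let s = shape1+shape2. Mean gives shape1 = μs = 0.55s; mode gives (shape1−1)/(s−2) = 0.552.
Substituting: 0.55s − 1 = 0.552(s−2) = 0.552s − 1.104, so -0.002s = -0.104 and s = 52.0000.
Then shape1 = 0.55×52.0000 = 28.60 and shape2 = s−shape1 = 23.40.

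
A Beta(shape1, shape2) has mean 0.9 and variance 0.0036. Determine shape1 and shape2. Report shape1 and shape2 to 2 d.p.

Let s = shape1+shape2. The Beta variance is μ(1−μ)/(s+1).
So s+1 = μ(1−μ)/σ² = (0.9×0.1)/0.0036 = 0.09/0.0036 = 25.0000, giving s = 24.0000.
Then shape1 = μs = 0.9×24.0000 = 21.60 and shape2 = (1−μ)s = 0.1×24.0000 = 2.40.

shape1 = 21.60, shape2 = 2.40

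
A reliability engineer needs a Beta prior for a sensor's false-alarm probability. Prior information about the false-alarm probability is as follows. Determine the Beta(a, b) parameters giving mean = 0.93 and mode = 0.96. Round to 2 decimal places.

Let s = a+b. Mean gives a = μs = 0.93s; mode gives (a−1)/(s−2) = 0.96.
Substituting: 0.93s − 1 = 0.96(s−2) = 0.96s − 1.92, so -0.03s = -0.92 and s = 30.6667.
Then a = 0.93×30.6667 = 28.52 and b = s−a = 2.15.

a = 28.52, b = 2.15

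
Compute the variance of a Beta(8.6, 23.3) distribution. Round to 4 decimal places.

0.0060

α+β = 31.9 and αβ = 200.38, so Var = αβ/[(α+β)²(α+β+1)] = 200.38/33479.369 = 0.0060.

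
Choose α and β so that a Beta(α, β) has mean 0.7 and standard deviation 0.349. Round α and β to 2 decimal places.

Variance = 0.349² = 0.121801. The moment-matching identity α+β = μ(1−μ)/Var − 1 gives
α+β = 0.21/0.121801 − 1 = 0.7241, so α = μ·0.7241 = 0.51 and β = (1−μ)·0.7241 = 0.22.

α = 0.51, β = 0.22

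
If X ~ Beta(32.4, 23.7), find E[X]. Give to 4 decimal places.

0.5775

E[X] = α/(α+β) = 32.4/56.1 = 0.5775.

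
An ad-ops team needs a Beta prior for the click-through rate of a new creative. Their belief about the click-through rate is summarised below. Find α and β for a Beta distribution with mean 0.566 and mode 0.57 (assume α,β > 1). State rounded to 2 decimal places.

Let s = α+β. Mean gives α = μs = 0.566s; mode gives (α−1)/(s−2) = 0.57.
Substituting: 0.566s − 1 = 0.57(s−2) = 0.57s − 1.14, so -0.004s = -0.14 and s = 35.0000.
Then α = 0.566×35.0000 = 19.81 and β = s−α = 15.19.

α = 19.81, β = 15.19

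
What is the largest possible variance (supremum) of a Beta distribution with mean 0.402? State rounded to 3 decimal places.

For fixed mean μ the Beta variance is μ(1−μ)/(α+β+1), increasing as α+β decreases.
Its least upper bound (not attained) is μ(1−μ) = 0.402·0.598 = 0.240.

0.240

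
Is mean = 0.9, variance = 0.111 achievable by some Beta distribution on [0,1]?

No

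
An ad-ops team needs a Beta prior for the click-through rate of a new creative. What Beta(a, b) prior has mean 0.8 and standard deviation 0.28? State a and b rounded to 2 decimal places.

First σ² = 0.0784. Setting a = μn, b = (1−μ)n with n = a+b,
μ(1−μ)/(n+1) = 0.0784 ⇒ n+1 = 0.16/0.0784 = 2.0408 ⇒ n = 1.0408.
Hence a = 0.8×1.0408 = 0.83, b = 0.2×1.0408 = 0.21.

a = 0.83, b = 0.21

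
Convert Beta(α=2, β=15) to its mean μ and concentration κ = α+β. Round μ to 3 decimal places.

μ = 0.118, κ = 17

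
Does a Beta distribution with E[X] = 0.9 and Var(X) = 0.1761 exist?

The Beta variance bound is σ² < μ(1−μ).
Here μ(1−μ) = 0.9×0.1 = 0.09, and 0.1761 ≥ 0.09.

No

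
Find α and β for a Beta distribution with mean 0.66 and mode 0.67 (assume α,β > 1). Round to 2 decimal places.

Let s = α+β. Mean gives α = μs = 0.66s; mode gives (α−1)/(s−2) = 0.67.
Substituting: 0.66s − 1 = 0.67(s−2) = 0.67s − 1.34, so -0.01s = -0.34 and s = 34.0000.
Then α = 0.66×34.0000 = 22.44 and β = s−α = 11.56.

α = 22.44, β = 11.56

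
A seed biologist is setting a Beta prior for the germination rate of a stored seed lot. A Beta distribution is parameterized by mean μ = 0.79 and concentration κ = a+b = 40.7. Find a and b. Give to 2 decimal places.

a = 32.15, b = 8.55

a = μκ = 0.79×40.7 = 32.15 and b = (1−μ)κ = 0.21×40.7 = 8.55.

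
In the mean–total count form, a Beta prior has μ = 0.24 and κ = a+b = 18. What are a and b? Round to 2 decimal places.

a = 4.32, b = 13.68

Split κ in proportion μ : (1−μ): a = 0.24·18 = 4.32, b = 18 − 4.32 = 13.68.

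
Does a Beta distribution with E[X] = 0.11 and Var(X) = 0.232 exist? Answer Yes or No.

The Beta variance bound is σ² < μ(1−μ).
Here μ(1−μ) = 0.11×0.89 = 0.0979, and 0.232 ≥ 0.0979.

No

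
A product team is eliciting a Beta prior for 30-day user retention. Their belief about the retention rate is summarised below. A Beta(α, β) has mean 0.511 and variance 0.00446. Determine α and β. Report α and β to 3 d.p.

Let s = α+β. The Beta variance is μ(1−μ)/(s+1).
So s+1 = μ(1−μ)/σ² = (0.511×0.489)/0.00446 = 0.249879/0.00446 = 56.0267, giving s = 55.0267.
Then α = μs = 0.511×55.0267 = 28.119 and β = (1−μ)s = 0.489×55.0267 = 26.908.

α = 28.119, β = 26.908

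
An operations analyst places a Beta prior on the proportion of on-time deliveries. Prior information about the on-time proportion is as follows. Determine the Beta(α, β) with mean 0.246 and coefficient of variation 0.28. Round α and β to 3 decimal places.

α = 9.371, β = 28.724

Var = (CV·μ)² = (0.28×0.246)² = 0.004744.
α+β = μ(1−μ)/Var − 1 = 0.185484/0.004744 − 1 = 38.0949.
Thus α = 0.246·38.0949 = 9.371 and β = 0.754·38.0949 = 28.724.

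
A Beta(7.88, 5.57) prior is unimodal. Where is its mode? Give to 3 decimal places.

0.601

The density x^(α−1)(1−x)^(β−1) is maximised at (α−1)/(α+β−2) = 6.88/11.45 = 0.601.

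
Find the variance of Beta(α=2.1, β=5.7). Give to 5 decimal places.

Var = αβ/[(α+β)²(α+β+1)] = (2.1×5.7)/(7.8²×8.8) = 11.97/535.392 = 0.02236.

0.02236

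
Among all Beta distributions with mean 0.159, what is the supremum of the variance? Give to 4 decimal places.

Var = μ(1−μ)/(α+β+1), which approaches μ(1−μ) as α+β → 0.
So the supremum is μ(1−μ) = 0.159×0.841 = 0.1337.

0.1337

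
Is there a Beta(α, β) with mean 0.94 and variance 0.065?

For any Beta, Var(X) < E[X]·(1−E[X]).
Here μ(1−μ) = 0.94×0.06 = 0.0564, and 0.065 ≥ 0.0564.

No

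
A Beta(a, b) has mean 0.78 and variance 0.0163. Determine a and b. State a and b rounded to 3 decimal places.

a = 7.432, b = 2.096

Write ν = a+b; then a = μν and Var = μ(1−μ)/(ν+1).
ν = μ(1−μ)/Var − 1 = 0.1716/0.0163 − 1 = 9.5276.
a = 0.78·9.5276 = 7.432, b = 0.22·9.5276 = 2.096.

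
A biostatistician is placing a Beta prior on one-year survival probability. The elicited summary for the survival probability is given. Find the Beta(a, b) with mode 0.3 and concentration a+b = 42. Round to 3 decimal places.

Mode = (a−1)/(κ−2) with κ = a+b, so a−1 = 0.3·40 = 12.000.
a = 13.000; b = κ − a = 29.000.

a = 13.000, b = 29.000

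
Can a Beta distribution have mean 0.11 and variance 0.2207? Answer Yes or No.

The Beta variance bound is σ² < μ(1−μ).
Here μ(1−μ) = 0.11×0.89 = 0.0979, and 0.2207 ≥ 0.0979.

No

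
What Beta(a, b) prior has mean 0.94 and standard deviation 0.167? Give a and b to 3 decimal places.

Variance = 0.167² = 0.027889. The moment-matching identity a+b = μ(1−μ)/Var − 1 gives
a+b = 0.0564/0.027889 − 1 = 1.0223, so a = μ·1.0223 = 0.961 and b = (1−μ)·1.0223 = 0.061.

a = 0.961, b = 0.061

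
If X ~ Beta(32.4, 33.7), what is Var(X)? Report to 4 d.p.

0.0037

μ = 32.4/66.1 = 0.490166; Var = μ(1−μ)/(α+β+1) = 0.2499033/67.1 = 0.0037.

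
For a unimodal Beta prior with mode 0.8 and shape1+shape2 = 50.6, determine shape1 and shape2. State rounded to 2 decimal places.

Mode = (shape1−1)/(κ−2) with κ = shape1+shape2, so shape1−1 = 0.8·48.6 = 38.88.
shape1 = 39.88; shape2 = κ − shape1 = 10.72.

shape1 = 39.88, shape2 = 10.72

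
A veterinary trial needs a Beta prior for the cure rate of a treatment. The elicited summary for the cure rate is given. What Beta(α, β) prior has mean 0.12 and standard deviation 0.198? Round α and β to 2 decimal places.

α = 0.20, β = 1.49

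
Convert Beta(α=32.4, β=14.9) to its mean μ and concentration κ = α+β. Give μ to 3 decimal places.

κ = α+β = 32.4+14.9 = 47.3; μ = α/κ = 32.4/47.3 = 0.685.

μ = 0.685, κ = 47.3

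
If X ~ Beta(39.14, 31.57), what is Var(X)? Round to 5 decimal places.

α+β = 70.71 and αβ = 1235.6498, so Var = αβ/[(α+β)²(α+β+1)] = 1235.6498/358543.123011 = 0.00345.

0.00345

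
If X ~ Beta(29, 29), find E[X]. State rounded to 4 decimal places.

E[X] = α/(α+β) = 29/58 = 0.5000.

0.5000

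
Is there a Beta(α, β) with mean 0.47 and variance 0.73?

For any Beta, Var(X) < E[X]·(1−E[X]).
Here μ(1−μ) = 0.47×0.53 = 0.2491, and 0.73 ≥ 0.2491.

No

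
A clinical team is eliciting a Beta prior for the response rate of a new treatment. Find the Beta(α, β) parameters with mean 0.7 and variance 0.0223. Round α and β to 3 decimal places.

Let s = α+β. The Beta variance is μ(1−μ)/(s+1).
So s+1 = μ(1−μ)/σ² = (0.7×0.3)/0.0223 = 0.21/0.0223 = 9.4170, giving s = 8.4170.
Then α = μs = 0.7×8.4170 = 5.892 and β = (1−μ)s = 0.3×8.4170 = 2.525.

α = 5.892, β = 2.525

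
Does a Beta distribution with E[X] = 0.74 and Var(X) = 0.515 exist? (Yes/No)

No

For any Beta, Var(X) < E[X]·(1−E[X]).
Here μ(1−μ) = 0.74×0.26 = 0.1924, and 0.515 ≥ 0.1924.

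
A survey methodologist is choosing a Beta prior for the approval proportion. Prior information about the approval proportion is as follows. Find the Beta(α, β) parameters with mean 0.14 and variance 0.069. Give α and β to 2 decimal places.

α = 0.10, β = 0.64

By moment matching, α+β = μ(1−μ)/σ² − 1 = (0.14·0.86)/0.069 − 1 = 1.7449 − 1 = 0.7449.
Since α/(α+β) = μ, α = 0.14·0.7449 = 0.10 and β = 0.86·0.7449 = 0.64.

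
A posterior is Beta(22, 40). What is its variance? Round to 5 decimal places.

Var = αβ/[(α+β)²(α+β+1)] = (22×40)/(62²×63) = 880/242172 = 0.00363.

0.00363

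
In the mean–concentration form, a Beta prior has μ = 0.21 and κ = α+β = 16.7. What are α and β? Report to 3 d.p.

α = μκ = 0.21×16.7 = 3.507 and β = (1−μ)κ = 0.79×16.7 = 13.193.

α = 3.507, β = 13.193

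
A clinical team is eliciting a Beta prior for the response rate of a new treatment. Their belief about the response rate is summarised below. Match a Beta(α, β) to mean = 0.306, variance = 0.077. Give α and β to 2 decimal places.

α = 0.54, β = 1.22

By moment matching, α+β = μ(1−μ)/σ² − 1 = (0.306·0.694)/0.077 − 1 = 2.7580 − 1 = 1.7580.
Since α/(α+β) = μ, α = 0.306·1.7580 = 0.54 and β = 0.694·1.7580 = 1.22.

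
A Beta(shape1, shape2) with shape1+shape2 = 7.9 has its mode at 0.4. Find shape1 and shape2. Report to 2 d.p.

Since the density peak of Beta(shape1,shape2) is at (shape1−1)/(shape1+shape2−2),
shape1 = 1 + 0.4(7.9−2) = 3.36 and shape2 = 7.9 − 3.36 = 4.54.

shape1 = 3.36, shape2 = 4.54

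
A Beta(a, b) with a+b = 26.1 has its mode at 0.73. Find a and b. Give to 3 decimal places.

a = 18.593, b = 7.507

For a,b>1 the mode is (a−1)/(a+b−2), so a = mode·(κ−2)+1 = 0.73×24.1+1 = 18.593.
And b = (1−mode)·(κ−2)+1 = 0.27×24.1+1 = 7.507.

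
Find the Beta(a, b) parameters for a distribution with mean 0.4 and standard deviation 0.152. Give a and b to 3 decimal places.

a = 3.755, b = 5.633

First σ² = 0.023104. Setting a = μn, b = (1−μ)n with n = a+b,
μ(1−μ)/(n+1) = 0.023104 ⇒ n+1 = 0.24/0.023104 = 10.3878 ⇒ n = 9.3878.
Hence a = 0.4×9.3878 = 3.755, b = 0.6×9.3878 = 5.633.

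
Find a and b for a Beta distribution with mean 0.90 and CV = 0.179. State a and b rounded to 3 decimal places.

a = 2.221, b = 0.247

σ = CV·μ = 0.179×0.90 = 0.16110, so σ² = 0.025953.
s+1 = μ(1−μ)/σ² = 0.0900/0.025953 = 3.4678, so s = a+b = 2.4678.
a = μs = 2.221, b = (1−μ)s = 0.247.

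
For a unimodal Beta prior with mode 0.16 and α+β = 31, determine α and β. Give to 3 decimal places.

Mode = (α−1)/(κ−2) with κ = α+β, so α−1 = 0.16·29 = 4.640.
α = 5.640; β = κ − α = 25.360.

α = 5.640, β = 25.360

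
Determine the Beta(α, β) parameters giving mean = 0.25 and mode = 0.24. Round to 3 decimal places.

With s = α+β: μ = α/s and mode = (α−1)/(s−2). Eliminating α = μs,
μs − 1 = m(s−2) ⇒ s(μ−m) = 1−2m ⇒ s = 0.52/0.01 = 52.0000.
So α = μs = 13.000, β = (1−μ)s = 39.000.

α = 13.000, β = 39.000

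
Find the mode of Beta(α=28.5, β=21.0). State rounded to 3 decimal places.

0.579

With α,β > 1, mode = (α−1)/(α+β−2) = 27.5/47.5 = 0.579.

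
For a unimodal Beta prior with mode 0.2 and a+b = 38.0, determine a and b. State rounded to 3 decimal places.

a = 8.200, b = 29.800

For a,b>1 the mode is (a−1)/(a+b−2), so a = mode·(κ−2)+1 = 0.2×36.0+1 = 8.200.
And b = (1−mode)·(κ−2)+1 = 0.8×36.0+1 = 29.800.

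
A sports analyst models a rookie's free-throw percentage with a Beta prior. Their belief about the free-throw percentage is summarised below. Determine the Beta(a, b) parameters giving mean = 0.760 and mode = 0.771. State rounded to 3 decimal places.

a = 37.447, b = 11.825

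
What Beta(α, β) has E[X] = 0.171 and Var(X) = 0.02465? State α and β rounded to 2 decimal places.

Let s = α+β. The Beta variance is μ(1−μ)/(s+1).
So s+1 = μ(1−μ)/σ² = (0.171×0.829)/0.02465 = 0.141759/0.02465 = 5.7509, giving s = 4.7509.
Then α = μs = 0.171×4.7509 = 0.81 and β = (1−μ)s = 0.829×4.7509 = 3.94.

α = 0.81, β = 3.94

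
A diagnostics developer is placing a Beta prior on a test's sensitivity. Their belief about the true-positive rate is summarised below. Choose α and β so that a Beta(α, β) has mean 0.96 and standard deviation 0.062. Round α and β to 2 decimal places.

α = 8.63, β = 0.36

σ² = 0.062² = 0.003844.
With s = α+β, Var = μ(1−μ)/(s+1), so s+1 = (0.96×0.04)/0.003844 = 9.9896 and s = 8.9896.
α = μs = 8.63, β = (1−μ)s = 0.36.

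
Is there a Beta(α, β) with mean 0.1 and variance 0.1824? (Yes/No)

No

A Beta with mean μ has variance μ(1−μ)/(α+β+1) < μ(1−μ).
Here μ(1−μ) = 0.1×0.9 = 0.09, and 0.1824 ≥ 0.09.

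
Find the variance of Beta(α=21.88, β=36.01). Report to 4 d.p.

0.0040

μ = 21.88/57.89 = 0.377958; Var = μ(1−μ)/(α+β+1) = 0.2351058/58.89 = 0.0040.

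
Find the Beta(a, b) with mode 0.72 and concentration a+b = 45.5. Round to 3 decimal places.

a = 32.320, b = 13.180

Mode = (a−1)/(κ−2) with κ = a+b, so a−1 = 0.72·43.5 = 31.320.
a = 32.320; b = κ − a = 13.180.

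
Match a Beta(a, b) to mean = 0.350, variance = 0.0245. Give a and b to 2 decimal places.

a = 2.90, b = 5.39

By moment matching, a+b = μ(1−μ)/σ² − 1 = (0.350·0.650)/0.0245 − 1 = 9.2857 − 1 = 8.2857.
Since a/(a+b) = μ, a = 0.350·8.2857 = 2.90 and b = 0.650·8.2857 = 5.39.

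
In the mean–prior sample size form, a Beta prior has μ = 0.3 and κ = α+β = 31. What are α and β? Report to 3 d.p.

α = 9.300, β = 21.700

Split κ in proportion μ : (1−μ): α = 0.3·31 = 9.300, β = 31 − 9.300 = 21.700.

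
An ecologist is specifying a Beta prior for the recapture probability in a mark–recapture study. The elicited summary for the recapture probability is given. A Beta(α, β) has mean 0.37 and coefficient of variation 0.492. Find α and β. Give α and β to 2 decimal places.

α = 2.23, β = 3.80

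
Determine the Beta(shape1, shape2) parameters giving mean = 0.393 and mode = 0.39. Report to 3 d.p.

With s = shape1+shape2: μ = shape1/s and mode = (shape1−1)/(s−2). Eliminating shape1 = μs,
μs − 1 = m(s−2) ⇒ s(μ−m) = 1−2m ⇒ s = 0.22/0.003 = 73.3333.
So shape1 = μs = 28.820, shape2 = (1−μ)s = 44.513.

shape1 = 28.820, shape2 = 44.513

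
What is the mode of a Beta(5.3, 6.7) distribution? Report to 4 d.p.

With α,β > 1, mode = (α−1)/(α+β−2) = 4.3/10.0 = 0.4300.

0.4300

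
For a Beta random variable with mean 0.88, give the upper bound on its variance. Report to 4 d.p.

0.1056

Var = μ(1−μ)/(α+β+1), which approaches μ(1−μ) as α+β → 0.
So the supremum is μ(1−μ) = 0.88×0.12 = 0.1056.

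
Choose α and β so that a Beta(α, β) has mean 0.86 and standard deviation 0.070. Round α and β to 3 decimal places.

α = 20.271, β = 3.300

First σ² = 0.004900. Setting α = μn, β = (1−μ)n with n = α+β,
μ(1−μ)/(n+1) = 0.004900 ⇒ n+1 = 0.1204/0.004900 = 24.5714 ⇒ n = 23.5714.
Hence α = 0.86×23.5714 = 20.271, β = 0.14×23.5714 = 3.300.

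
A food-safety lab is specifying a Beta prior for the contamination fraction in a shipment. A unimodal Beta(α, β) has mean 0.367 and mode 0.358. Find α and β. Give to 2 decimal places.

α = 11.58, β = 19.97

With s = α+β: μ = α/s and mode = (α−1)/(s−2). Eliminating α = μs,
μs − 1 = m(s−2) ⇒ s(μ−m) = 1−2m ⇒ s = 0.284/0.009 = 31.5556.
So α = μs = 11.58, β = (1−μ)s = 19.97.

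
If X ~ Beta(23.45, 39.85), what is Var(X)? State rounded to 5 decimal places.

μ = 23.45/63.30 = 0.370458; Var = μ(1−μ)/(α+β+1) = 0.2332189/64.30 = 0.00363.

0.00363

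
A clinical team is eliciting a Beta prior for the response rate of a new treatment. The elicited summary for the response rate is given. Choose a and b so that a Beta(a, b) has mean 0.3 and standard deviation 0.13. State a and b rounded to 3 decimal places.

a = 3.428, b = 7.998

Variance = 0.13² = 0.0169. The moment-matching identity a+b = μ(1−μ)/Var − 1 gives
a+b = 0.21/0.0169 − 1 = 11.4260, so a = μ·11.4260 = 3.428 and b = (1−μ)·11.4260 = 7.998.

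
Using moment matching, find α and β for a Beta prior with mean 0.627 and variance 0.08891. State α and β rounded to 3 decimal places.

α = 1.022, β = 0.608

By moment matching, α+β = μ(1−μ)/σ² − 1 = (0.627·0.373)/0.08891 − 1 = 2.6304 − 1 = 1.6304.
Since α/(α+β) = μ, α = 0.627·1.6304 = 1.022 and β = 0.373·1.6304 = 0.608.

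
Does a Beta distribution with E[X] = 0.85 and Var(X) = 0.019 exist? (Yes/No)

Yes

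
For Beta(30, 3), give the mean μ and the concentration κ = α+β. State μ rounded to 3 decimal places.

κ = α+β = 30+3 = 33; μ = α/κ = 30/33 = 0.909.

μ = 0.909, κ = 33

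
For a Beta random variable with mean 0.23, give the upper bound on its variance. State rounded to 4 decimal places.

0.1771

For fixed mean μ the Beta variance is μ(1−μ)/(α+β+1), increasing as α+β decreases.
Its least upper bound (not attained) is μ(1−μ) = 0.23·0.77 = 0.1771.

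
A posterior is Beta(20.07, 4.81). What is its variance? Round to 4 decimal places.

Var = αβ/[(α+β)²(α+β+1)] = (20.07×4.81)/(24.88²×25.88) = 96.5367/16020.092672 = 0.0060.

0.0060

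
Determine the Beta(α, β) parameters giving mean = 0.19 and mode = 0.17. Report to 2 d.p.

With s = α+β: μ = α/s and mode = (α−1)/(s−2). Eliminating α = μs,
μs − 1 = m(s−2) ⇒ s(μ−m) = 1−2m ⇒ s = 0.66/0.02 = 33.0000.
So α = μs = 6.27, β = (1−μ)s = 26.73.

α = 6.27, β = 26.73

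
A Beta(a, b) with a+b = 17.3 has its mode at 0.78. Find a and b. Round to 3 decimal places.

a = 12.934, b = 4.366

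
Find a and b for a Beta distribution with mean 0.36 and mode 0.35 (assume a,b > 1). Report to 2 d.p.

a = 10.80, b = 19.20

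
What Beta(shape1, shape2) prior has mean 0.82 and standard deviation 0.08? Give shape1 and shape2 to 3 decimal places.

shape1 = 18.091, shape2 = 3.971

First σ² = 0.0064. Setting shape1 = μn, shape2 = (1−μ)n with n = shape1+shape2,
μ(1−μ)/(n+1) = 0.0064 ⇒ n+1 = 0.1476/0.0064 = 23.0625 ⇒ n = 22.0625.
Hence shape1 = 0.82×22.0625 = 18.091, shape2 = 0.18×22.0625 = 3.971.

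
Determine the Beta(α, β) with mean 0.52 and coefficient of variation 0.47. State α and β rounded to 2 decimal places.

α = 1.65, β = 1.53

σ = CV·μ = 0.47×0.52 = 0.24440, so σ² = 0.059731.
s+1 = μ(1−μ)/σ² = 0.2496/0.059731 = 4.1787, so s = α+β = 3.1787.
α = μs = 1.65, β = (1−μ)s = 1.53.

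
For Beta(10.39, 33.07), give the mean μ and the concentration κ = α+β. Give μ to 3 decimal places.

μ = 0.239, κ = 43.46

κ = α+β = 10.39+33.07 = 43.46; μ = α/κ = 10.39/43.46 = 0.239.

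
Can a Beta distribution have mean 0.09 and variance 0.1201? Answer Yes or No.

No

A Beta with mean μ has variance μ(1−μ)/(α+β+1) < μ(1−μ).
Here μ(1−μ) = 0.09×0.91 = 0.0819, and 0.1201 ≥ 0.0819.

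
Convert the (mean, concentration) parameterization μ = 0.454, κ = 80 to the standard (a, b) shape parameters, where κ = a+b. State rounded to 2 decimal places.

a = 36.32, b = 43.68

a = μκ = 0.454×80 = 36.32 and b = (1−μ)κ = 0.546×80 = 43.68.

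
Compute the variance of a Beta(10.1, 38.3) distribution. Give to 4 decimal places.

0.0033

α+β = 48.4 and αβ = 386.83, so Var = αβ/[(α+β)²(α+β+1)] = 386.83/115722.464 = 0.0033.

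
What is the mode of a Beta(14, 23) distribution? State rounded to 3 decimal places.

The density x^(α−1)(1−x)^(β−1) is maximised at (α−1)/(α+β−2) = 13/35 = 0.371.

0.371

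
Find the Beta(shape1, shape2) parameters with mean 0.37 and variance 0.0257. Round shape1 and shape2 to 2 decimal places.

By moment matching, shape1+shape2 = μ(1−μ)/σ² − 1 = (0.37·0.63)/0.0257 − 1 = 9.0700 − 1 = 8.0700.
Since shape1/(shape1+shape2) = μ, shape1 = 0.37·8.0700 = 2.99 and shape2 = 0.63·8.0700 = 5.08.

shape1 = 2.99, shape2 = 5.08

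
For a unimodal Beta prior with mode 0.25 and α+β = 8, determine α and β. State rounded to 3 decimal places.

For α,β>1 the mode is (α−1)/(α+β−2), so α = mode·(κ−2)+1 = 0.25×6+1 = 2.500.
And β = (1−mode)·(κ−2)+1 = 0.75×6+1 = 5.500.

α = 2.500, β = 5.500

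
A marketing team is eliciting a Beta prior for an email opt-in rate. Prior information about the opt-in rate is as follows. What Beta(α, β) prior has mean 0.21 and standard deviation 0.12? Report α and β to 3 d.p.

α = 2.209, β = 8.311

σ² = 0.12² = 0.0144.
With s = α+β, Var = μ(1−μ)/(s+1), so s+1 = (0.21×0.79)/0.0144 = 11.5208 and s = 10.5208.
α = μs = 2.209, β = (1−μ)s = 8.311.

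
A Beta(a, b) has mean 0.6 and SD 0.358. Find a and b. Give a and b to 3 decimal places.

Variance = 0.358² = 0.128164. The moment-matching identity a+b = μ(1−μ)/Var − 1 gives
a+b = 0.24/0.128164 − 1 = 0.8726, so a = μ·0.8726 = 0.524 and b = (1−μ)·0.8726 = 0.349.

a = 0.524, b = 0.349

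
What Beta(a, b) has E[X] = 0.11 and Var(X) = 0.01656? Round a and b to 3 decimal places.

Let s = a+b. The Beta variance is μ(1−μ)/(s+1).
So s+1 = μ(1−μ)/σ² = (0.11×0.89)/0.01656 = 0.0979/0.01656 = 5.9118, giving s = 4.9118.
Then a = μs = 0.11×4.9118 = 0.540 and b = (1−μ)s = 0.89×4.9118 = 4.372.

a = 0.540, b = 4.372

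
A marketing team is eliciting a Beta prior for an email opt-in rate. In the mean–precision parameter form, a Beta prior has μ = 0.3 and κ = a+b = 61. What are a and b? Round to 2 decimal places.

a = 18.30, b = 42.70

Split κ in proportion μ : (1−μ): a = 0.3·61 = 18.30, b = 61 − 18.30 = 42.70.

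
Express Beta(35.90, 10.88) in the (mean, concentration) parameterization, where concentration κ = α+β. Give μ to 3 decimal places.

μ = 0.767, κ = 46.78

κ = α+β = 35.90+10.88 = 46.78; μ = α/κ = 35.90/46.78 = 0.767.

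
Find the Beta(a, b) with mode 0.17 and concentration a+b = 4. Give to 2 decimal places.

a = 1.34, b = 2.66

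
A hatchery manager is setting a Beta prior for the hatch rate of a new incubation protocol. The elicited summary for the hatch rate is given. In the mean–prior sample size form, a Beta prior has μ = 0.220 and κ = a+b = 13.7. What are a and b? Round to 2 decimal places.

a = 3.01, b = 10.69

Split κ in proportion μ : (1−μ): a = 0.220·13.7 = 3.01, b = 13.7 − 3.01 = 10.69.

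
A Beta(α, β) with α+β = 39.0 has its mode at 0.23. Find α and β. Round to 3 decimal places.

Mode = (α−1)/(κ−2) with κ = α+β, so α−1 = 0.23·37.0 = 8.510.
α = 9.510; β = κ − α = 29.490.

α = 9.510, β = 29.490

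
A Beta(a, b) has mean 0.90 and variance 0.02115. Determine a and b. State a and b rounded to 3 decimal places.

Let s = a+b. The Beta variance is μ(1−μ)/(s+1).
So s+1 = μ(1−μ)/σ² = (0.90×0.10)/0.02115 = 0.0900/0.02115 = 4.2553, giving s = 3.2553.
Then a = μs = 0.90×3.2553 = 2.930 and b = (1−μ)s = 0.10×3.2553 = 0.326.

a = 2.930, b = 0.326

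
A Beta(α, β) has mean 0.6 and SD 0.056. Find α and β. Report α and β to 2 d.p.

σ² = 0.056² = 0.003136.
With s = α+β, Var = μ(1−μ)/(s+1), so s+1 = (0.6×0.4)/0.003136 = 76.5306 and s = 75.5306.
α = μs = 45.32, β = (1−μ)s = 30.21.

α = 45.32, β = 30.21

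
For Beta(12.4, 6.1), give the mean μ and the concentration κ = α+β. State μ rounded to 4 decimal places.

μ = 0.6703, κ = 18.5

κ = α+β = 12.4+6.1 = 18.5; μ = α/κ = 12.4/18.5 = 0.6703.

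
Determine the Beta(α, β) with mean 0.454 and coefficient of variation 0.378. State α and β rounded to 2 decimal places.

α = 3.37, β = 4.05

Var = (CV·μ)² = (0.378×0.454)² = 0.029451.
α+β = μ(1−μ)/Var − 1 = 0.247884/0.029451 − 1 = 7.4169.
Thus α = 0.454·7.4169 = 3.37 and β = 0.546·7.4169 = 4.05.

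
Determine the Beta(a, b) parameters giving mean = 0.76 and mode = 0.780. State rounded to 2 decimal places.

Let s = a+b. Mean gives a = μs = 0.76s; mode gives (a−1)/(s−2) = 0.780.
Substituting: 0.76s − 1 = 0.780(s−2) = 0.780s − 1.560, so -0.020s = -0.560 and s = 28.0000.
Then a = 0.76×28.0000 = 21.28 and b = s−a = 6.72.

a = 21.28, b = 6.72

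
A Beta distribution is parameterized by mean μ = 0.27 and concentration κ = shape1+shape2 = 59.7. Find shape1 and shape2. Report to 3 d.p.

shape1 = 16.119, shape2 = 43.581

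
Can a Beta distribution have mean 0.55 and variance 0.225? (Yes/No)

Yes

A Beta with mean μ has variance μ(1−μ)/(α+β+1) < μ(1−μ).
Here μ(1−μ) = 0.55×0.45 = 0.2475, and 0.225 < 0.2475.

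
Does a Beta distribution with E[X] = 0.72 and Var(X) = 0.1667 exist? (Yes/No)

Yes

A Beta with mean μ has variance μ(1−μ)/(α+β+1) < μ(1−μ).
Here μ(1−μ) = 0.72×0.28 = 0.2016, and 0.1667 < 0.2016.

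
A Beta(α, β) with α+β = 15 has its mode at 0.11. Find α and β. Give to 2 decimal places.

Mode = (α−1)/(κ−2) with κ = α+β, so α−1 = 0.11·13 = 1.43.
α = 2.43; β = κ − α = 12.57.

α = 2.43, β = 12.57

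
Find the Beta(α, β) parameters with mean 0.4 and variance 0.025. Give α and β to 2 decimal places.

α = 3.44, β = 5.16

Write ν = α+β; then α = μν and Var = μ(1−μ)/(ν+1).
ν = μ(1−μ)/Var − 1 = 0.24/0.025 − 1 = 8.6000.
α = 0.4·8.6000 = 3.44, β = 0.6·8.6000 = 5.16.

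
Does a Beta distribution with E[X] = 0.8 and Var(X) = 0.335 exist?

A Beta with mean μ has variance μ(1−μ)/(α+β+1) < μ(1−μ).
Here μ(1−μ) = 0.8×0.2 = 0.16, and 0.335 ≥ 0.16.

No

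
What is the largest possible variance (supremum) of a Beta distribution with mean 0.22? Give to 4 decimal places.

For fixed mean μ the Beta variance is μ(1−μ)/(α+β+1), increasing as α+β decreases.
Its least upper bound (not attained) is μ(1−μ) = 0.22·0.78 = 0.1716.

0.1716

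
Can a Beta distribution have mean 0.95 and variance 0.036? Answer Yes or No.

Yes

For any Beta, Var(X) < E[X]·(1−E[X]).
Here μ(1−μ) = 0.95×0.05 = 0.0475, and 0.036 < 0.0475.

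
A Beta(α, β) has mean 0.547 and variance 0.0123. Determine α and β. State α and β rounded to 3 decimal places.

α = 10.473, β = 8.673

Let s = α+β. The Beta variance is μ(1−μ)/(s+1).
So s+1 = μ(1−μ)/σ² = (0.547×0.453)/0.0123 = 0.247791/0.0123 = 20.1456, giving s = 19.1456.
Then α = μs = 0.547×19.1456 = 10.473 and β = (1−μ)s = 0.453×19.1456 = 8.673.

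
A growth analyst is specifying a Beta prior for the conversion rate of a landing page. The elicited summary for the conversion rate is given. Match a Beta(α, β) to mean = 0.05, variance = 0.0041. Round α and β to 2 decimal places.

Write ν = α+β; then α = μν and Var = μ(1−μ)/(ν+1).
ν = μ(1−μ)/Var − 1 = 0.0475/0.0041 − 1 = 10.5854.
α = 0.05·10.5854 = 0.53, β = 0.95·10.5854 = 10.06.

α = 0.53, β = 10.06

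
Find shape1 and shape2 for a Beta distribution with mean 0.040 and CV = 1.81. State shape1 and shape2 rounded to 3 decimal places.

shape1 = 0.253, shape2 = 6.073

Var = (CV·μ)² = (1.81×0.040)² = 0.005242.
shape1+shape2 = μ(1−μ)/Var − 1 = 0.038400/0.005242 − 1 = 6.3258.
Thus shape1 = 0.040·6.3258 = 0.253 and shape2 = 0.960·6.3258 = 6.073.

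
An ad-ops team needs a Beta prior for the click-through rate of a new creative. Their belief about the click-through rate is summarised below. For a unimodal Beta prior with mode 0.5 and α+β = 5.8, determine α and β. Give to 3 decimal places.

α = 2.900, β = 2.900

Mode = (α−1)/(κ−2) with κ = α+β, so α−1 = 0.5·3.8 = 1.900.
α = 2.900; β = κ − α = 2.900.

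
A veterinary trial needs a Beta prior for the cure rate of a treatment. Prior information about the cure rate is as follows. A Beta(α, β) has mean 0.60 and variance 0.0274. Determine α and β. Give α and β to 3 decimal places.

Write ν = α+β; then α = μν and Var = μ(1−μ)/(ν+1).
ν = μ(1−μ)/Var − 1 = 0.2400/0.0274 − 1 = 7.7591.
α = 0.60·7.7591 = 4.655, β = 0.40·7.7591 = 3.104.

α = 4.655, β = 3.104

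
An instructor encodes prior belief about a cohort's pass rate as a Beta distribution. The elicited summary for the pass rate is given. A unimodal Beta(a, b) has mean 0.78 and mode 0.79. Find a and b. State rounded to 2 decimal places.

With s = a+b: μ = a/s and mode = (a−1)/(s−2). Eliminating a = μs,
μs − 1 = m(s−2) ⇒ s(μ−m) = 1−2m ⇒ s = -0.58/-0.01 = 58.0000.
So a = μs = 45.24, b = (1−μ)s = 12.76.

a = 45.24, b = 12.76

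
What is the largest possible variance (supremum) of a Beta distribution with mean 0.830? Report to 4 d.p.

0.1411

For fixed mean μ the Beta variance is μ(1−μ)/(α+β+1), increasing as α+β decreases.
Its least upper bound (not attained) is μ(1−μ) = 0.830·0.170 = 0.1411.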